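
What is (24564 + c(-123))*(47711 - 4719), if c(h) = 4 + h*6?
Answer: 1024499360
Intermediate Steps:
c(h) = 4 + 6*h
(24564 + c(-123))*(47711 - 4719) = (24564 + (4 + 6*(-123)))*(47711 - 4719) = (24564 + (4 - 738))*42992 = (24564 - 734)*42992 = 23830*42992 = 1024499360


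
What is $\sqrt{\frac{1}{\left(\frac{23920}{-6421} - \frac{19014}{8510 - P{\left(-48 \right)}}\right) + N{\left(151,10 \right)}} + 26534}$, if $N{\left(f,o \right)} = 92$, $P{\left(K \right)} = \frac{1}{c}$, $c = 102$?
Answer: $\frac{\sqrt{381374509156624263809975010}}{119887629560} \approx 162.89$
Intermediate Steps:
$P{\left(K \right)} = \frac{1}{102}$
$\sqrt{\frac{1}{\left(\frac{23920}{-6421} - \frac{19014}{8510 - P{\left(-48 \right)}}\right) + N{\left(151,10 \right)}} + 26534} = \sqrt{\frac{1}{\left(\frac{23920}{-6421} - \frac{19014}{8510 - \frac{1}{102}}\right) + 92} + 26534} = \sqrt{\frac{1}{\left(23920 \left(- \frac{1}{6421}\right) - \frac{19014}{8510 - \frac{1}{102}}\right) + 92} + 26534} = \sqrt{\frac{1}{\left(- \frac{23920}{6421} - \frac{19014}{\frac{868019}{102}}\right) + 92} + 26534} = \sqrt{\frac{1}{\left(- \frac{23920}{6421} - \frac{1939428}{868019}\right) + 92} + 26534} = \sqrt{\frac{1}{- \frac{33216081668}{5573549999} + 92} + 26534} = \sqrt{\frac{1}{\frac{479550518240}{5573549999}} + 26534} = \sqrt{\frac{5573549999}{479550518240} + 26534} = \sqrt{\frac{12724399024530159}{479550518240}} = \frac{\sqrt{381374509156624263809975010}}{119887629560}$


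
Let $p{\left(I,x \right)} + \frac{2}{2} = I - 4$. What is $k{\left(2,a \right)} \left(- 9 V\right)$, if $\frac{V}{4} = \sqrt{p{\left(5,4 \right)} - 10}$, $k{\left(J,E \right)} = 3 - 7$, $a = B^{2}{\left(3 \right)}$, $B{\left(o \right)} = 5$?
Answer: $144 i \sqrt{10} \approx 455.37 i$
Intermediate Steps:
$p{\left(I,x \right)} = -5 + I$ ($p{\left(I,x \right)} = -1 + \left(I - 4\right) = -1 + \left(-4 + I\right) = -5 + I$)
$a = 25$ ($a = 5^{2} = 25$)
$k{\left(J,E \right)} = -4$ ($k{\left(J,E \right)} = 3 - 7 = -4$)
$V = 4 i \sqrt{10}$ ($V = 4 \sqrt{\left(-5 + 5\right) - 10} = 4 \sqrt{0 - 10} = 4 \sqrt{-10} = 4 i \sqrt{10} \approx 12.649 i$)
$k{\left(2,a \right)} \left(- 9 V\right) = - 4 \left(- 9 \cdot 4 i \sqrt{10}\right) = - 4 \left(- 36 i \sqrt{10}\right) = 144 i \sqrt{10}$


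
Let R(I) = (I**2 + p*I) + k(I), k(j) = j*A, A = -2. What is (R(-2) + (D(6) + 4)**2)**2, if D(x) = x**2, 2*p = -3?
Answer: 2595321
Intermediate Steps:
p = -3/2 (p = (1/2)*(-3) = -3/2 ≈ -1.5000)
k(j) = -2*j (k(j) = j*(-2) = -2*j)
R(I) = I**2 - 7*I/2 (R(I) = (I**2 - 3*I/2) - 2*I = I**2 - 7*I/2)
(R(-2) + (D(6) + 4)**2)**2 = ((1/2)*(-2)*(-7 + 2*(-2)) + (6**2 + 4)**2)**2 = ((1/2)*(-2)*(-7 - 4) + (36 + 4)**2)**2 = ((1/2)*(-2)*(-11) + 40**2)**2 = (11 + 1600)**2 = 1611**2 = 2595321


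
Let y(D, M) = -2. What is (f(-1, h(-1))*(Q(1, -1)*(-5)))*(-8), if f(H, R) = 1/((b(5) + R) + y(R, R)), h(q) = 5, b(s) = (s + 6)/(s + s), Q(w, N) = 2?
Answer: 800/41 ≈ 19.512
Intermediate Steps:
b(s) = (6 + s)/(2*s) (b(s) = (6 + s)/((2*s)) = (6 + s)*(1/(2*s)) = (6 + s)/(2*s))
f(H, R) = 1/(-9/10 + R) (f(H, R) = 1/(((½)*(6 + 5)/5 + R) - 2) = 1/(((½)*(⅕)*11 + R) - 2) = 1/((11/10 + R) - 2) = 1/(-9/10 + R))
(f(-1, h(-1))*(Q(1, -1)*(-5)))*(-8) = ((10/(-9 + 10*5))*(2*(-5)))*(-8) = ((10/(-9 + 50))*(-10))*(-8) = ((10/41)*(-10))*(-8) = -100/41*(-8) = 800/41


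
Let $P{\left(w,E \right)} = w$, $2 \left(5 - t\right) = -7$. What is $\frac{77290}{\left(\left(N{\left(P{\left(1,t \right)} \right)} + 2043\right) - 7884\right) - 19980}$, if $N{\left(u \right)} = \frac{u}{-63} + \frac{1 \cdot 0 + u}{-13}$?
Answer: $- \frac{12660102}{4229495} \approx -2.9933$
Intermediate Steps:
$t = \frac{17}{2}$ ($t = 5 - - \frac{7}{2} = 5 + \frac{7}{2} = \frac{17}{2} \approx 8.5$)
$N{\left(u \right)} = - \frac{76 u}{819}$ ($N{\left(u \right)} = u \left(- \frac{1}{63}\right) + \left(0 + u\right) \left(- \frac{1}{13}\right) = - \frac{u}{63} + u \left(- \frac{1}{13}\right) = - \frac{u}{63} - \frac{u}{13} = - \frac{76 u}{819}$)
$\frac{77290}{\left(\left(N{\left(P{\left(1,t \right)} \right)} + 2043\right) - 7884\right) - 19980} = \frac{77290}{\left(\left(\left(- \frac{76}{819}\right) 1 + 2043\right) - 7884\right) - 19980} = \frac{77290}{\left(\left(- \frac{76}{819} + 2043\right) - 7884\right) - 19980} = \frac{77290}{\left(\frac{1673141}{819} - 7884\right) - 19980} = \frac{77290}{- \frac{4783855}{819} - 19980} = \frac{77290}{- \frac{21147475}{819}} = 77290 \left(- \frac{819}{21147475}\right) = - \frac{12660102}{4229495}$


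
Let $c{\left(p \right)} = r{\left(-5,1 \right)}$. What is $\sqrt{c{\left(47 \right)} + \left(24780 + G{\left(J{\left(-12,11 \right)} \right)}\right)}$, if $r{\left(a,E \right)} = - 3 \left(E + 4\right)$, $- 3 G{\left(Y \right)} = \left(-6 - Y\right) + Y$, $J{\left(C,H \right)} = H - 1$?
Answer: $\sqrt{24767} \approx 157.38$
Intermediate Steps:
$J{\left(C,H \right)} = -1 + H$
$G{\left(Y \right)} = 2$ ($G{\left(Y \right)} = - \frac{\left(-6 - Y\right) + Y}{3} = \left(- \frac{1}{3}\right) \left(-6\right) = 2$)
$r{\left(a,E \right)} = -12 - 3 E$ ($r{\left(a,E \right)} = - 3 \left(4 + E\right) = -12 - 3 E$)
$c{\left(p \right)} = -15$ ($c{\left(p \right)} = -12 - 3 = -15$)
$\sqrt{c{\left(47 \right)} + \left(24780 + G{\left(J{\left(-12,11 \right)} \right)}\right)} = \sqrt{-15 + \left(24780 + 2\right)} = \sqrt{-15 + 24782} = \sqrt{24767}$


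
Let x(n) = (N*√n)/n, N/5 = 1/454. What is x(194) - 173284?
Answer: -173284 + 5*√194/88076 ≈ -1.7328e+5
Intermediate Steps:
N = 5/454 ≈ 0.011013
x(n) = 5/(454*√n) (x(n) = (5*√n/454)/n = 5/(454*√n))
x(194) - 173284 = 5/(454*√194) - 173284 = 5*(√194/194)/454 - 173284 = 5*√194/88076 - 173284 = -173284 + 5*√194/88076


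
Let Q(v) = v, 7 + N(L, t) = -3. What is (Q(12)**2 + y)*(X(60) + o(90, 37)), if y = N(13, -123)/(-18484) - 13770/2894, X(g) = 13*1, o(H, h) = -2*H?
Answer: -310972891207/13373174 ≈ -23253.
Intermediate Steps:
N(L, t) = -10 (N(L, t) = -7 - 3 = -10)
X(g) = 13
y = -63623935/13373174 (y = -10/(-18484) - 13770/2894 = -10*(-1/18484) - 13770*1/2894 = 5/9242 - 6885/1447 = -63623935/13373174 ≈ -4.7576)
(Q(12)**2 + y)*(X(60) + o(90, 37)) = (12**2 - 63623935/13373174)*(13 - 2*90) = (144 - 63623935/13373174)*(13 - 180) = (1862113121/13373174)*(-167) = -310972891207/13373174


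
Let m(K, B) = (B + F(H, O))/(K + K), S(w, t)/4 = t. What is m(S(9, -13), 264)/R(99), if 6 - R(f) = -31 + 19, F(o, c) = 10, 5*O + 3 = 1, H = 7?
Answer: -137/936 ≈ -0.14637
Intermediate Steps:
S(w, t) = 4*t
O = -⅖ (O = -⅗ + (⅕)*1 = -⅗ + ⅕ = -⅖ ≈ -0.40000)
R(f) = 18 (R(f) = 6 - (-31 + 19) = 6 - 1*(-12) = 6 + 12 = 18)
m(K, B) = (10 + B)/(2*K) (m(K, B) = (B + 10)/(K + K) = (10 + B)/((2*K)) = (10 + B)*(1/(2*K)) = (10 + B)/(2*K))
m(S(9, -13), 264)/R(99) = ((10 + 264)/(2*((4*(-13)))))/18 = ((½)*274/(-52))*(1/18) = ((½)*(-1/52)*274)*(1/18) = -137/52*1/18 = -137/936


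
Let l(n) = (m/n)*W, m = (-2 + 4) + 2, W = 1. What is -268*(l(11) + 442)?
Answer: -1304088/11 ≈ -1.1855e+5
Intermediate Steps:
m = 4 (m = 2 + 2 = 4)
l(n) = 4/n (l(n) = (4/n)*1 = 4/n)
-268*(l(11) + 442) = -268*(4/11 + 442) = -268*4866/11 = -1304088/11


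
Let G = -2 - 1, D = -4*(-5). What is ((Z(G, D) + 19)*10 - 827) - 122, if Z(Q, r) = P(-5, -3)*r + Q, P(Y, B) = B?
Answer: -1389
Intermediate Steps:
D = 20
G = -3
Z(Q, r) = Q - 3*r (Z(Q, r) = -3*r + Q = Q - 3*r)
((Z(G, D) + 19)*10 - 827) - 122 = (((-3 - 3*20) + 19)*10 - 827) - 122 = (((-3 - 60) + 19)*10 - 827) - 122 = ((-63 + 19)*10 - 827) - 122 = (-44*10 - 827) - 122 = (-440 - 827) - 122 = -1267 - 122 = -1389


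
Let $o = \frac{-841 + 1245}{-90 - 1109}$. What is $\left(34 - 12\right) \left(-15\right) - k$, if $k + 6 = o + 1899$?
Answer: $- \frac{2664973}{1199} \approx -2222.7$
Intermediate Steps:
$o = - \frac{404}{1199}$ ($o = \frac{404}{-1199} = 404 \left(- \frac{1}{1199}\right) = - \frac{404}{1199} \approx -0.33695$)
$k = \frac{2269303}{1199}$ ($k = -6 + \left(- \frac{404}{1199} + 1899\right) = -6 + \frac{2276497}{1199} = \frac{2269303}{1199} \approx 1892.7$)
$\left(34 - 12\right) \left(-15\right) - k = \left(34 - 12\right) \left(-15\right) - \frac{2269303}{1199} = 22 \left(-15\right) - \frac{2269303}{1199} = -330 - \frac{2269303}{1199} = - \frac{2664973}{1199}$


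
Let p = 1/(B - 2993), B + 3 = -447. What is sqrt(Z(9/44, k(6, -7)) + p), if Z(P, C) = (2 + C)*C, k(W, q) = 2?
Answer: sqrt(94830549)/3443 ≈ 2.8284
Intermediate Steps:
B = -450 (B = -3 - 447 = -450)
p = -1/3443 (p = 1/(-450 - 2993) = 1/(-3443) = -1/3443 ≈ -0.00029044)
Z(P, C) = C*(2 + C)
sqrt(Z(9/44, k(6, -7)) + p) = sqrt(2*(2 + 2) - 1/3443) = sqrt(2*4 - 1/3443) = sqrt(8 - 1/3443) = sqrt(27543/3443) = sqrt(94830549)/3443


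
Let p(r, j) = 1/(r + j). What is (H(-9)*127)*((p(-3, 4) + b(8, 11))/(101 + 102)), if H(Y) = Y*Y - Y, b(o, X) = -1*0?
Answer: 11430/203 ≈ 56.305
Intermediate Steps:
p(r, j) = 1/(j + r)
b(o, X) = 0
H(Y) = Y**2 - Y
(H(-9)*127)*((p(-3, 4) + b(8, 11))/(101 + 102)) = (-9*(-1 - 9)*127)*((1/(4 - 3) + 0)/(101 + 102)) = (-9*(-10)*127)*((1/1 + 0)/203) = (90*127)*((1 + 0)*(1/203)) = 11430*(1*(1/203)) = 11430*(1/203) = 11430/203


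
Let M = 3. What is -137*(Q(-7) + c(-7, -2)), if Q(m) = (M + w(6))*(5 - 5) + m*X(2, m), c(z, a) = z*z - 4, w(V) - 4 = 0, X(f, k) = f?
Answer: -4247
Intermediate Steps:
w(V) = 4 (w(V) = 4 + 0 = 4)
c(z, a) = -4 + z**2 (c(z, a) = z**2 - 4 = -4 + z**2)
Q(m) = 2*m (Q(m) = (3 + 4)*(5 - 5) + m*2 = 7*0 + 2*m = 0 + 2*m = 2*m)
-137*(Q(-7) + c(-7, -2)) = -137*(2*(-7) + (-4 + (-7)**2)) = -137*(-14 + (-4 + 49)) = -137*(-14 + 45) = -137*31 = -4247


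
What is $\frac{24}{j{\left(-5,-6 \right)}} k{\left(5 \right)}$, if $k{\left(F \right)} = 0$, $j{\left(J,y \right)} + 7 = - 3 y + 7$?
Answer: $0$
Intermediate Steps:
$j{\left(J,y \right)} = - 3 y$ ($j{\left(J,y \right)} = -7 - \left(-7 + 3 y\right) = - 3 y$)
$\frac{24}{j{\left(-5,-6 \right)}} k{\left(5 \right)} = \frac{24}{\left(-3\right) \left(-6\right)} 0 = \frac{24}{18} \cdot 0 = 24 \cdot \frac{1}{18} \cdot 0 = \frac{4}{3} \cdot 0 = 0$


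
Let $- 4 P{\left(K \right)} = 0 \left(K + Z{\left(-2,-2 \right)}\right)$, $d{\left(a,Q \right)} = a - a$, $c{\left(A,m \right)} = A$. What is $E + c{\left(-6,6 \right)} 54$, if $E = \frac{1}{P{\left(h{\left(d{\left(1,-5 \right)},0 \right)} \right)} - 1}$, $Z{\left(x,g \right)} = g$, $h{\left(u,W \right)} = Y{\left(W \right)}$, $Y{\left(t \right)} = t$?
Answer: $-325$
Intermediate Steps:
$d{\left(a,Q \right)} = 0$
$h{\left(u,W \right)} = W$
$P{\left(K \right)} = 0$ ($P{\left(K \right)} = - \frac{0 \left(K - 2\right)}{4} = - \frac{0 \left(-2 + K\right)}{4} = \left(- \frac{1}{4}\right) 0 = 0$)
$E = -1$ ($E = \frac{1}{0 - 1} = \frac{1}{-1} = -1$)
$E + c{\left(-6,6 \right)} 54 = -1 - 324 = -325$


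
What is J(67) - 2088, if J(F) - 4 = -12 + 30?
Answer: -2066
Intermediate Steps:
J(F) = 22 (J(F) = 4 + (-12 + 30) = 4 + 18 = 22)
J(67) - 2088 = 22 - 2088 = -2066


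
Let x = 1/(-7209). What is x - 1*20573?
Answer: -148310758/7209 ≈ -20573.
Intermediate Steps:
x = -1/7209 ≈ -0.00013872
x - 1*20573 = -1/7209 - 1*20573 = -1/7209 - 20573 = -148310758/7209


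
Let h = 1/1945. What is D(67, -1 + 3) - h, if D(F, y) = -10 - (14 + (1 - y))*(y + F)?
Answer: -1764116/1945 ≈ -907.00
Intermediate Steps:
h = 1/1945 ≈ 0.00051414
D(F, y) = -10 - (15 - y)*(F + y)
D(67, -1 + 3) - h = (-10 + (-1 + 3)² - 15*67 - 15*(-1 + 3) + 67*(-1 + 3)) - 1*1/1945 = (-10 + 2² - 1005 - 15*2 + 67*2) - 1/1945 = (-10 + 4 - 1005 - 30 + 134) - 1/1945 = -907 - 1/1945 = -1764116/1945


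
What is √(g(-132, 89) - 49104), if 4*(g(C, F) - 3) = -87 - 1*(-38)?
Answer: I*√196453/2 ≈ 221.61*I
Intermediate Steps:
g(C, F) = -37/4 (g(C, F) = 3 + (-87 - 1*(-38))/4 = 3 + (-87 + 38)/4 = 3 + (¼)*(-49) = 3 - 49/4 = -37/4)
√(g(-132, 89) - 49104) = √(-37/4 - 49104) = √(-196453/4) = I*√196453/2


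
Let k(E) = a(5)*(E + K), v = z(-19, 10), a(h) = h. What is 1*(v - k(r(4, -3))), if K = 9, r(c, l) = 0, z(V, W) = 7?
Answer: -38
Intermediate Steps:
v = 7
k(E) = 45 + 5*E (k(E) = 5*(E + 9) = 5*(9 + E) = 45 + 5*E)
1*(v - k(r(4, -3))) = 1*(7 - (45 + 5*0)) = 1*(7 - (45 + 0)) = 1*(7 - 1*45) = 1*(7 - 45) = 1*(-38) = -38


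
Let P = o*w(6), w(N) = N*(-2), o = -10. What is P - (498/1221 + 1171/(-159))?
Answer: 8215763/64713 ≈ 126.96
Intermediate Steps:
w(N) = -2*N
P = 120 (P = -(-20)*6 = -10*(-12) = 120)
P - (498/1221 + 1171/(-159)) = 120 - (498/1221 + 1171/(-159)) = 120 - (498*(1/1221) + 1171*(-1/159)) = 120 - (166/407 - 1171/159) = 120 - 1*(-450203/64713) = 120 + 450203/64713 = 8215763/64713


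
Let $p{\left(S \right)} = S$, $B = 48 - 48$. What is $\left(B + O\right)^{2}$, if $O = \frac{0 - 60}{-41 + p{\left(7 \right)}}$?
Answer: $\frac{900}{289} \approx 3.1142$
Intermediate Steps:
$B = 0$ ($B = 48 - 48 = 0$)
$O = \frac{30}{17}$ ($O = \frac{0 - 60}{-41 + 7} = - \frac{60}{-34} = \left(-60\right) \left(- \frac{1}{34}\right) = \frac{30}{17} \approx 1.7647$)
$\left(B + O\right)^{2} = \left(0 + \frac{30}{17}\right)^{2} = \left(\frac{30}{17}\right)^{2} = \frac{900}{289}$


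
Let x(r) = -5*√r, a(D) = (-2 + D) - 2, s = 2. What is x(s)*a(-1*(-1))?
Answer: 15*√2 ≈ 21.213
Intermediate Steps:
a(D) = -4 + D
x(s)*a(-1*(-1)) = (-5*√2)*(-4 - 1*(-1)) = (-5*√2)*(-4 + 1) = -5*√2*(-3) = 15*√2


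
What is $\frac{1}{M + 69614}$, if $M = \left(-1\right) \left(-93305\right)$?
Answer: $\frac{1}{162919} \approx 6.138 \cdot 10^{-6}$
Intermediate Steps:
$M = 93305$
$\frac{1}{M + 69614} = \frac{1}{93305 + 69614} = \frac{1}{162919}$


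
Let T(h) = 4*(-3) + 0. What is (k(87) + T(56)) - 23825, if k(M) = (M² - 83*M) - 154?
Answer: -23643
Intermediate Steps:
k(M) = -154 + M² - 83*M
T(h) = -12 (T(h) = -12 + 0 = -12)
(k(87) + T(56)) - 23825 = ((-154 + 87² - 83*87) - 12) - 23825 = ((-154 + 7569 - 7221) - 12) - 23825 = (194 - 12) - 23825 = 182 - 23825 = -23643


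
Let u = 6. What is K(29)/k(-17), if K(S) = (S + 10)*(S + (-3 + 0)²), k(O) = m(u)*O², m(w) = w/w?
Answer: 1482/289 ≈ 5.1280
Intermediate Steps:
m(w) = 1
k(O) = O² (k(O) = 1*O² = O²)
K(S) = (9 + S)*(10 + S) (K(S) = (10 + S)*(S + (-3)²) = (10 + S)*(S + 9) = (10 + S)*(9 + S) = (9 + S)*(10 + S))
K(29)/k(-17) = (90 + 29² + 19*29)/((-17)²) = (90 + 841 + 551)/289 = 1482*(1/289) = 1482/289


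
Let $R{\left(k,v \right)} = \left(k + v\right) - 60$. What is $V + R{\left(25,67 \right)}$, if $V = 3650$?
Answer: $3682$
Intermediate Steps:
$R{\left(k,v \right)} = -60 + k + v$
$V + R{\left(25,67 \right)} = 3650 + \left(-60 + 25 + 67\right) = 3650 + 32 = 3682$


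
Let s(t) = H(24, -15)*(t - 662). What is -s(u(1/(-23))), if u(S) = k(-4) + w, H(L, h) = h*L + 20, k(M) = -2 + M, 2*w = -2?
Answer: -227460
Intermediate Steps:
w = -1 (w = (½)*(-2) = -1)
H(L, h) = 20 + L*h (H(L, h) = L*h + 20 = 20 + L*h)
u(S) = -7 (u(S) = (-2 - 4) - 1 = -6 - 1 = -7)
s(t) = 225080 - 340*t (s(t) = (20 + 24*(-15))*(t - 662) = (20 - 360)*(-662 + t) = -340*(-662 + t) = 225080 - 340*t)
-s(u(1/(-23))) = -(225080 - 340*(-7)) = -(225080 + 2380) = -1*227460 = -227460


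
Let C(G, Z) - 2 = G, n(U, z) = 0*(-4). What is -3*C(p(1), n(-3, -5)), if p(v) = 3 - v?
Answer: -12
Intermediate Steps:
n(U, z) = 0
C(G, Z) = 2 + G
-3*C(p(1), n(-3, -5)) = -3*(2 + (3 - 1*1)) = -3*(2 + (3 - 1)) = -3*(2 + 2) = -3*4 = -12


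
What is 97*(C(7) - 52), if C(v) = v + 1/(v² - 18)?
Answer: -135218/31 ≈ -4361.9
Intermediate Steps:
C(v) = v + 1/(-18 + v²)
97*(C(7) - 52) = 97*((1 + 7³ - 18*7)/(-18 + 7²) - 52) = 97*((1 + 343 - 126)/(-18 + 49) - 52) = 97*(218/31 - 52) = 97*(-1394/31) = -135218/31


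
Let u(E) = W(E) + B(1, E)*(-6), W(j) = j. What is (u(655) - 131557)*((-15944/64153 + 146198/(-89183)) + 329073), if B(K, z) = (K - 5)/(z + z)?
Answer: -161427056485562701729038/3747488834345 ≈ -4.3076e+10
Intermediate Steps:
B(K, z) = (-5 + K)/(2*z) (B(K, z) = (-5 + K)/((2*z)) = (-5 + K)*(1/(2*z)) = (-5 + K)/(2*z))
u(E) = E + 12/E (u(E) = E + ((-5 + 1)/(2*E))*(-6) = E + ((1/2)*(-4)/E)*(-6) = E - 2/E*(-6) = E + 12/E)
(u(655) - 131557)*((-15944/64153 + 146198/(-89183)) + 329073) = ((655 + 12/655) - 131557)*((-15944/64153 + 146198/(-89183)) + 329073) = ((655 + 12*(1/655)) - 131557)*((-15944*1/64153 + 146198*(-1/89183)) + 329073) = ((655 + 12/655) - 131557)*((-15944/64153 - 146198/89183) + 329073) = (429037/655 - 131557)*(-10800974046/5721356999 + 329073) = -85740798/655*1882733310757881/5721356999 = -161427056485562701729038/3747488834345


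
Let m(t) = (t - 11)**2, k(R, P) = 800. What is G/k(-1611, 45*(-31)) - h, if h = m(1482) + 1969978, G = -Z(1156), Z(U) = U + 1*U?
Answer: -413382189/100 ≈ -4.1338e+6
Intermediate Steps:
Z(U) = 2*U (Z(U) = U + U = 2*U)
m(t) = (-11 + t)**2
G = -2312 (G = -2*1156 = -1*2312 = -2312)
h = 4133819 (h = (-11 + 1482)**2 + 1969978 = 1471**2 + 1969978 = 2163841 + 1969978 = 4133819)
G/k(-1611, 45*(-31)) - h = -2312/800 - 1*4133819 = -2312*1/800 - 4133819 = -289/100 - 4133819 = -413382189/100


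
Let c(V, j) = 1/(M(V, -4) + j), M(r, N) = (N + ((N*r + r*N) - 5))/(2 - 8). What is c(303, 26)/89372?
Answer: 1/38564018 ≈ 2.5931e-8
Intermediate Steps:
M(r, N) = ⅚ - N/6 - N*r/3 (M(r, N) = (N + ((N*r + N*r) - 5))/(-6) = (N + (2*N*r - 5))*(-⅙) = (N + (-5 + 2*N*r))*(-⅙) = (-5 + N + 2*N*r)*(-⅙) = ⅚ - N/6 - N*r/3)
c(V, j) = 1/(3/2 + j + 4*V/3) (c(V, j) = 1/((⅚ - ⅙*(-4) - ⅓*(-4)*V) + j) = 1/((⅚ + ⅔ + 4*V/3) + j) = 1/((3/2 + 4*V/3) + j) = 1/(3/2 + j + 4*V/3))
c(303, 26)/89372 = (6/(9 + 6*26 + 8*303))/89372 = (6/(9 + 156 + 2424))*(1/89372) = (6/2589)*(1/89372) = (6*(1/2589))*(1/89372) = (2/863)*(1/89372) = 1/38564018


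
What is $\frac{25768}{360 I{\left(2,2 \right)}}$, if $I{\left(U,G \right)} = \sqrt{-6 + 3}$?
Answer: $- \frac{3221 i \sqrt{3}}{135} \approx - 41.325 i$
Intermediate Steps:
$I{\left(U,G \right)} = i \sqrt{3}$ ($I{\left(U,G \right)} = \sqrt{-3} = i \sqrt{3}$)
$\frac{25768}{360 I{\left(2,2 \right)}} = \frac{25768}{360 i \sqrt{3}} = 25768 \left(- \frac{i \sqrt{3}}{1080}\right) = - \frac{3221 i \sqrt{3}}{135}$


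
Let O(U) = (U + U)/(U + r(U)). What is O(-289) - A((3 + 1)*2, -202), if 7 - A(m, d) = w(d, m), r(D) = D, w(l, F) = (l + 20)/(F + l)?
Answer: -491/97 ≈ -5.0619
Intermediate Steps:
w(l, F) = (20 + l)/(F + l)
A(m, d) = 7 - (20 + d)/(d + m) (A(m, d) = 7 - (20 + d)/(m + d) = 7 - (20 + d)/(d + m))
O(U) = 1 (O(U) = (U + U)/(U + U) = (2*U)/((2*U)) = (2*U)*(1/(2*U)) = 1)
O(-289) - A((3 + 1)*2, -202) = 1 - (-20 + 6*(-202) + 7*((3 + 1)*2))/(-202 + (3 + 1)*2) = 1 - (-20 - 1212 + 7*(4*2))/(-202 + 4*2) = 1 - (-20 - 1212 + 7*8)/(-202 + 8) = 1 - (-20 - 1212 + 56)/(-194) = 1 - (-1)*(-1176)/194 = 1 - 1*588/97 = 1 - 588/97 = -491/97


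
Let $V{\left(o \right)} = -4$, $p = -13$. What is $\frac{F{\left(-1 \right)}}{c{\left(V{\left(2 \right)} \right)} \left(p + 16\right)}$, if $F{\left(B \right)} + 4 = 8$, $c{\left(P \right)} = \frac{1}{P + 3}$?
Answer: $- \frac{4}{3} \approx -1.3333$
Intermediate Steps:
$c{\left(P \right)} = \frac{1}{3 + P}$
$F{\left(B \right)} = 4$ ($F{\left(B \right)} = -4 + 8 = 4$)
$\frac{F{\left(-1 \right)}}{c{\left(V{\left(2 \right)} \right)} \left(p + 16\right)} = \frac{1}{\frac{1}{3 - 4} \left(-13 + 16\right)} 4 = \frac{1}{\frac{1}{-1} \cdot 3} \cdot 4 = \frac{1}{\left(-1\right) 3} \cdot 4 = \frac{1}{-3} \cdot 4 = \left(- \frac{1}{3}\right) 4 = - \frac{4}{3}$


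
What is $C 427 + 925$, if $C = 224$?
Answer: $96573$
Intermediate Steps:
$C 427 + 925 = 224 \cdot 427 + 925 = 95648 + 925 = 96573$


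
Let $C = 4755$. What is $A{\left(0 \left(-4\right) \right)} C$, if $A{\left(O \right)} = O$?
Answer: $0$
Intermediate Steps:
$A{\left(0 \left(-4\right) \right)} C = 0 \left(-4\right) 4755 = 0 \cdot 4755 = 0$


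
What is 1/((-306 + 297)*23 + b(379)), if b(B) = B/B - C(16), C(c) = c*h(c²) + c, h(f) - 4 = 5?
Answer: -1/366 ≈ -0.0027322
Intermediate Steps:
h(f) = 9 (h(f) = 4 + 5 = 9)
C(c) = 10*c (C(c) = c*9 + c = 9*c + c = 10*c)
b(B) = -159 (b(B) = B/B - 10*16 = 1 - 1*160 = 1 - 160 = -159)
1/((-306 + 297)*23 + b(379)) = 1/((-306 + 297)*23 - 159) = 1/(-9*23 - 159) = 1/(-207 - 159) = 1/(-366) = -1/366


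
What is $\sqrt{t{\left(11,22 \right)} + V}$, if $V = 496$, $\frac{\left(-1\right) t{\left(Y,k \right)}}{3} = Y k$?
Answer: $i \sqrt{230} \approx 15.166 i$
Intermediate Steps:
$t{\left(Y,k \right)} = - 3 Y k$
$\sqrt{t{\left(11,22 \right)} + V} = \sqrt{\left(-3\right) 11 \cdot 22 + 496} = \sqrt{-726 + 496} = \sqrt{-230} = i \sqrt{230}$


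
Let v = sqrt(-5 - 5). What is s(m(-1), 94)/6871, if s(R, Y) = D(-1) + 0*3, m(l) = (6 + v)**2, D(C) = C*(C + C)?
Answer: 2/6871 ≈ 0.00029108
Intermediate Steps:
v = I*sqrt(10) (v = sqrt(-10) = I*sqrt(10) ≈ 3.1623*I)
D(C) = 2*C**2 (D(C) = C*(2*C) = 2*C**2)
m(l) = (6 + I*sqrt(10))**2
s(R, Y) = 2 (s(R, Y) = 2*(-1)**2 + 0*3 = 2*1 + 0 = 2 + 0 = 2)
s(m(-1), 94)/6871 = 2/6871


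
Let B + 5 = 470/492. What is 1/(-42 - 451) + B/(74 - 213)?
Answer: 456341/16857642 ≈ 0.027070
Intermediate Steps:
B = -995/246 (B = -5 + 470/492 = -5 + 470*(1/492) = -5 + 235/246 = -995/246 ≈ -4.0447)
1/(-42 - 451) + B/(74 - 213) = 1/(-42 - 451) - 995/(246*(74 - 213)) = 1/(-493) - 995/246/(-139) = -1/493 - 995/246*(-1/139) = -1/493 + 995/34194 = 456341/16857642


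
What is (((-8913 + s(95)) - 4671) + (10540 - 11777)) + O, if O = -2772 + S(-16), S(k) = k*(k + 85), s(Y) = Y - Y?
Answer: -18697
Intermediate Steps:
s(Y) = 0
S(k) = k*(85 + k)
O = -3876 (O = -2772 - 16*(85 - 16) = -2772 - 16*69 = -2772 - 1104 = -3876)
(((-8913 + s(95)) - 4671) + (10540 - 11777)) + O = (((-8913 + 0) - 4671) + (10540 - 11777)) - 3876 = ((-8913 - 4671) - 1237) - 3876 = (-13584 - 1237) - 3876 = -14821 - 3876 = -18697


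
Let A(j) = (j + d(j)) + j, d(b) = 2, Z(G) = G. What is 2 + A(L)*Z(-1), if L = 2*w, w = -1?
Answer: 4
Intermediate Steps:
L = -2 (L = 2*(-1) = -2)
A(j) = 2 + 2*j (A(j) = (j + 2) + j = (2 + j) + j = 2 + 2*j)
2 + A(L)*Z(-1) = 2 + (2 + 2*(-2))*(-1) = 2 + (2 - 4)*(-1) = 2 - 2*(-1) = 2 + 2 = 4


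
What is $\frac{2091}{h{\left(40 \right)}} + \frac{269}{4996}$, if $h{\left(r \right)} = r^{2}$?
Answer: $\frac{2719259}{1998400} \approx 1.3607$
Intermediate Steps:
$\frac{2091}{h{\left(40 \right)}} + \frac{269}{4996} = \frac{2091}{40^{2}} + \frac{269}{4996} = \frac{2091}{1600} + 269 \cdot \frac{1}{4996} = 2091 \cdot \frac{1}{1600} + \frac{269}{4996} = \frac{2091}{1600} + \frac{269}{4996} = \frac{2719259}{1998400}$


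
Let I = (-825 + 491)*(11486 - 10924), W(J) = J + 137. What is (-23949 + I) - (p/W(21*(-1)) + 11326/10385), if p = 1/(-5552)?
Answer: -1415626948730287/6688272320 ≈ -2.1166e+5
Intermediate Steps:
W(J) = 137 + J
p = -1/5552 ≈ -0.00018012
I = -187708 (I = -334*562 = -187708)
(-23949 + I) - (p/W(21*(-1)) + 11326/10385) = (-23949 - 187708) - (-1/(5552*(137 + 21*(-1))) + 11326/10385) = -211657 - (-1/(5552*(137 - 21)) + 11326*(1/10385)) = -211657 - (-1/5552/116 + 11326/10385) = -211657 - (-1/5552*1/116 + 11326/10385) = -211657 - (-1/644032 + 11326/10385) = -211657 - 1*7294296047/6688272320 = -211657 - 7294296047/6688272320 = -1415626948730287/6688272320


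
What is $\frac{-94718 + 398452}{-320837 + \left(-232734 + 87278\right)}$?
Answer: $- \frac{303734}{466293} \approx -0.65138$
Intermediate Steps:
$\frac{-94718 + 398452}{-320837 + \left(-232734 + 87278\right)} = \frac{303734}{-320837 - 145456} = \frac{303734}{-466293} = 303734 \left(- \frac{1}{466293}\right) = - \frac{303734}{466293}$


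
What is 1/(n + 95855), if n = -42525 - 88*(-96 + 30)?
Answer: 1/59138 ≈ 1.6910e-5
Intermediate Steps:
n = -36717 (n = -42525 - 88*(-66) = -42525 - 1*(-5808) = -42525 + 5808 = -36717)
1/(n + 95855) = 1/(-36717 + 95855) = 1/59138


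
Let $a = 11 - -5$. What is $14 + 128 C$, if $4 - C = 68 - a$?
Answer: $-6130$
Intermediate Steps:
$a = 16$ ($a = 11 + 5 = 16$)
$C = -48$ ($C = 4 - \left(68 - 16\right) = 4 - 52 = -48$)
$14 + 128 C = 14 + 128 \left(-48\right) = 14 - 6144 = -6130$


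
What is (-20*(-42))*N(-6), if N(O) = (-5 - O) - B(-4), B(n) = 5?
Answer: -3360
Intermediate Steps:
N(O) = -10 - O (N(O) = (-5 - O) - 1*5 = (-5 - O) - 5 = -10 - O)
(-20*(-42))*N(-6) = (-20*(-42))*(-10 - 1*(-6)) = 840*(-10 + 6) = 840*(-4) = -3360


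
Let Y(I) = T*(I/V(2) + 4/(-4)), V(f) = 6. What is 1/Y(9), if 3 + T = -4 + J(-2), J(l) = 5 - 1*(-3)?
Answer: 2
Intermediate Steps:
J(l) = 8 (J(l) = 5 + 3 = 8)
T = 1 (T = -3 + (-4 + 8) = -3 + 4 = 1)
Y(I) = -1 + I/6 (Y(I) = 1*(I/6 + 4/(-4)) = 1*(I*(1/6) + 4*(-1/4)) = 1*(I/6 - 1) = 1*(-1 + I/6) = -1 + I/6)
1/Y(9) = 1/(-1 + (1/6)*9) = 1/(-1 + 3/2) = 1/(1/2) = 2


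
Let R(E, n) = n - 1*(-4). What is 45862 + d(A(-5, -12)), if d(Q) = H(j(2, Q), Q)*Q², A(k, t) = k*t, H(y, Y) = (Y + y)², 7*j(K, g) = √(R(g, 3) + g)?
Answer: 637528438/49 + 432000*√67/7 ≈ 1.3516e+7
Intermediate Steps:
R(E, n) = 4 + n (R(E, n) = n + 4 = 4 + n)
j(K, g) = √(7 + g)/7 (j(K, g) = √((4 + 3) + g)/7 = √(7 + g)/7)
d(Q) = Q²*(Q + √(7 + Q)/7)² (d(Q) = (Q + √(7 + Q)/7)²*Q² = Q²*(Q + √(7 + Q)/7)²)
45862 + d(A(-5, -12)) = 45862 + (-5*(-12))²*(√(7 - 5*(-12)) + 7*(-5*(-12)))²/49 = 45862 + (1/49)*60²*(√(7 + 60) + 7*60)² = 45862 + (1/49)*3600*(√67 + 420)² = 45862 + (1/49)*3600*(420 + √67)² = 45862 + 3600*(420 + √67)²/49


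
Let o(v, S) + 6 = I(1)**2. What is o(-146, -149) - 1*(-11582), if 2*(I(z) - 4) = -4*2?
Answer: 11576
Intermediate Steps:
I(z) = 0 (I(z) = 4 + (-4*2)/2 = 4 + (1/2)*(-8) = 4 - 4 = 0)
o(v, S) = -6 (o(v, S) = -6 + 0**2 = -6 + 0 = -6)
o(-146, -149) - 1*(-11582) = -6 - 1*(-11582) = -6 + 11582 = 11576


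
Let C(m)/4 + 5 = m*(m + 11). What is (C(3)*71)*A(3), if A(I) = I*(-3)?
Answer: -94572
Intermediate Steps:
C(m) = -20 + 4*m*(11 + m) (C(m) = -20 + 4*(m*(m + 11)) = -20 + 4*(m*(11 + m)) = -20 + 4*m*(11 + m))
A(I) = -3*I
(C(3)*71)*A(3) = ((-20 + 4*3² + 44*3)*71)*(-3*3) = ((-20 + 4*9 + 132)*71)*(-9) = ((-20 + 36 + 132)*71)*(-9) = (148*71)*(-9) = 10508*(-9) = -94572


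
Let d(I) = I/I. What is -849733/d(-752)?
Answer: -849733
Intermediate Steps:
d(I) = 1
-849733/d(-752) = -849733/1 = -849733*1 = -849733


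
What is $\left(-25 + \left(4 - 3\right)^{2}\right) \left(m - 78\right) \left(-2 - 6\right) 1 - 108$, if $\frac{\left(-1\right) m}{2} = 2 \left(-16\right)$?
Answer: $-2796$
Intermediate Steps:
$m = 64$ ($m = - 2 \cdot 2 \left(-16\right) = \left(-2\right) \left(-32\right) = 64$)
$\left(-25 + \left(4 - 3\right)^{2}\right) \left(m - 78\right) \left(-2 - 6\right) 1 - 108 = \left(-25 + \left(4 - 3\right)^{2}\right) \left(64 - 78\right) \left(-2 - 6\right) 1 - 108 = \left(-25 + 1^{2}\right) \left(-14\right) \left(-2 - 6\right) 1 - 108 = \left(-25 + 1\right) \left(-14\right) \left(-2 - 6\right) 1 - 108 = \left(-24\right) \left(-14\right) \left(\left(-8\right) 1\right) - 108 = 336 \left(-8\right) - 108 = -2688 - 108 = -2796$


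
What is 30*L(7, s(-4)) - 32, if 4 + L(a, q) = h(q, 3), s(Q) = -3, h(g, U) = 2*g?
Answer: -332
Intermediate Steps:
L(a, q) = -4 + 2*q
30*L(7, s(-4)) - 32 = 30*(-4 + 2*(-3)) - 32 = 30*(-4 - 6) - 32 = 30*(-10) - 32 = -300 - 32 = -332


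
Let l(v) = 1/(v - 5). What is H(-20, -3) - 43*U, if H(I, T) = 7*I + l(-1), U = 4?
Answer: -1873/6 ≈ -312.17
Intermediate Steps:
l(v) = 1/(-5 + v)
H(I, T) = -⅙ + 7*I (H(I, T) = 7*I + 1/(-5 - 1) = 7*I + 1/(-6) = 7*I - ⅙ = -⅙ + 7*I)
H(-20, -3) - 43*U = (-⅙ + 7*(-20)) - 43*4 = (-⅙ - 140) - 1*172 = -841/6 - 172 = -1873/6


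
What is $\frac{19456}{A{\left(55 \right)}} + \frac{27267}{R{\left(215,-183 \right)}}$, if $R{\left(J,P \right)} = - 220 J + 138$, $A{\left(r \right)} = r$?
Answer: $\frac{916084187}{2593910} \approx 353.17$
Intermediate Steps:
$R{\left(J,P \right)} = 138 - 220 J$
$\frac{19456}{A{\left(55 \right)}} + \frac{27267}{R{\left(215,-183 \right)}} = \frac{19456}{55} + \frac{27267}{138 - 47300} = 19456 \cdot \frac{1}{55} + \frac{27267}{138 - 47300} = \frac{19456}{55} + \frac{27267}{-47162} = \frac{19456}{55} + 27267 \left(- \frac{1}{47162}\right) = \frac{19456}{55} - \frac{27267}{47162} = \frac{916084187}{2593910}$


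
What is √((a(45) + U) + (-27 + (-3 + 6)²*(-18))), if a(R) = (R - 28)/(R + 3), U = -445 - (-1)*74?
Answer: I*√80589/12 ≈ 23.657*I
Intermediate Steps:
U = -371 (U = -445 - 1*(-74) = -445 + 74 = -371)
a(R) = (-28 + R)/(3 + R)
√((a(45) + U) + (-27 + (-3 + 6)²*(-18))) = √(((-28 + 45)/(3 + 45) - 371) + (-27 + (-3 + 6)²*(-18))) = √((17/48 - 371) + (-27 + 3²*(-18))) = √(((1/48)*17 - 371) + (-27 + 9*(-18))) = √((17/48 - 371) + (-27 - 162)) = √(-17791/48 - 189) = √(-26863/48) = I*√80589/12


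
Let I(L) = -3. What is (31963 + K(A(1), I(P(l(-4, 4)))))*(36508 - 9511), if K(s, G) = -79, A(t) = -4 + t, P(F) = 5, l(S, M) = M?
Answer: 860772348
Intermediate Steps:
(31963 + K(A(1), I(P(l(-4, 4)))))*(36508 - 9511) = (31963 - 79)*(36508 - 9511) = 31884*26997 = 860772348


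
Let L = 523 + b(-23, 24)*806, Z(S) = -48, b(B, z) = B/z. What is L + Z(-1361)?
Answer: -3569/12 ≈ -297.42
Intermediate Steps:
L = -2993/12 (L = 523 - 23/24*806 = 523 - 9269/12 = -2993/12 ≈ -249.42)
L + Z(-1361) = -2993/12 - 48 = -3569/12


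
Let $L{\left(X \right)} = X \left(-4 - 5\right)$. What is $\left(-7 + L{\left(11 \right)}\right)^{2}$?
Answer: $11236$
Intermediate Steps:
$L{\left(X \right)} = - 9 X$ ($L{\left(X \right)} = X \left(-9\right) = - 9 X$)
$\left(-7 + L{\left(11 \right)}\right)^{2} = \left(-7 - 99\right)^{2} = \left(-106\right)^{2} = 11236$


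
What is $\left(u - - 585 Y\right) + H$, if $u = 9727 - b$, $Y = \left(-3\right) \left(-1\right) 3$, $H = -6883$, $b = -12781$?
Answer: $20890$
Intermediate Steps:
$Y = 9$ ($Y = 3 \cdot 3 = 9$)
$u = 22508$ ($u = 9727 - -12781 = 9727 + 12781 = 22508$)
$\left(u - - 585 Y\right) + H = \left(22508 - \left(-585\right) 9\right) - 6883 = \left(22508 - -5265\right) - 6883 = \left(22508 + 5265\right) - 6883 = 27773 - 6883 = 20890$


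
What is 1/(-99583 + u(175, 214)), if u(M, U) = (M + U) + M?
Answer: -1/99019 ≈ -1.0099e-5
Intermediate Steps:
u(M, U) = U + 2*M
1/(-99583 + u(175, 214)) = 1/(-99583 + (214 + 2*175)) = 1/(-99583 + (214 + 350)) = 1/(-99583 + 564) = 1/(-99019) = -1/99019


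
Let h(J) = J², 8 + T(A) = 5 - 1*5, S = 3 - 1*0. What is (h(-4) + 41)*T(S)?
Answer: -456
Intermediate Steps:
S = 3 (S = 3 + 0 = 3)
T(A) = -8 (T(A) = -8 + (5 - 1*5) = -8 + (5 - 5) = -8 + 0 = -8)
(h(-4) + 41)*T(S) = ((-4)² + 41)*(-8) = (16 + 41)*(-8) = 57*(-8) = -456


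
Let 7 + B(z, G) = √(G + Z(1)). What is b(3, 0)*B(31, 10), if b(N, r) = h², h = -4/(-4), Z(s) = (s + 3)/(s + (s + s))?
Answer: -7 + √102/3 ≈ -3.6335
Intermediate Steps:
Z(s) = (3 + s)/(3*s) (Z(s) = (3 + s)/(s + 2*s) = (3 + s)/((3*s)) = (3 + s)*(1/(3*s)) = (3 + s)/(3*s))
B(z, G) = -7 + √(4/3 + G) (B(z, G) = -7 + √(G + (⅓)*(3 + 1)/1) = -7 + √(G + (⅓)*1*4) = -7 + √(G + 4/3) = -7 + √(4/3 + G))
h = 1 (h = -4*(-¼) = 1)
b(N, r) = 1 (b(N, r) = 1² = 1)
b(3, 0)*B(31, 10) = 1*(-7 + √(12 + 9*10)/3) = 1*(-7 + √(12 + 90)/3) = 1*(-7 + √102/3) = -7 + √102/3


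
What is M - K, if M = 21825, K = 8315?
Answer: 13510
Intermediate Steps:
M - K = 21825 - 1*8315 = 21825 - 8315 = 13510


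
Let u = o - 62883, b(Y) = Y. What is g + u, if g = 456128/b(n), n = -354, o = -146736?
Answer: -37330627/177 ≈ -2.1091e+5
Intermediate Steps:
u = -209619 (u = -146736 - 62883 = -209619)
g = -228064/177 (g = 456128/(-354) = 456128*(-1/354) = -228064/177 ≈ -1288.5)
g + u = -228064/177 - 209619 = -37330627/177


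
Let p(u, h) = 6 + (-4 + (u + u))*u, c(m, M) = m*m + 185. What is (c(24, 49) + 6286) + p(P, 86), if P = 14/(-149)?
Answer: 156592389/22201 ≈ 7053.4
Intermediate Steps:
c(m, M) = 185 + m² (c(m, M) = m² + 185 = 185 + m²)
P = -14/149 (P = 14*(-1/149) = -14/149 ≈ -0.093960)
p(u, h) = 6 + u*(-4 + 2*u) (p(u, h) = 6 + (-4 + 2*u)*u = 6 + u*(-4 + 2*u))
(c(24, 49) + 6286) + p(P, 86) = ((185 + 24²) + 6286) + (6 - 4*(-14/149) + 2*(-14/149)²) = ((185 + 576) + 6286) + (6 + 56/149 + 2*(196/22201)) = (761 + 6286) + (6 + 56/149 + 392/22201) = 7047 + 141942/22201 = 156592389/22201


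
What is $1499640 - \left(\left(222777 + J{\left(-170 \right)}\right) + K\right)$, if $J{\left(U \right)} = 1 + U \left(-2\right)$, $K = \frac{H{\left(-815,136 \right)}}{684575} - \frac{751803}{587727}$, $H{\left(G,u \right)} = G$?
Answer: $\frac{34240031704572752}{26822880735} \approx 1.2765 \cdot 10^{6}$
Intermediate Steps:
$K = - \frac{34342969082}{26822880735}$ ($K = - \frac{815}{684575} - \frac{751803}{587727} = \left(-815\right) \frac{1}{684575} - \frac{250601}{195909} = - \frac{163}{136915} - \frac{250601}{195909} = - \frac{34342969082}{26822880735} \approx -1.2804$)
$J{\left(U \right)} = 1 - 2 U$
$1499640 - \left(\left(222777 + J{\left(-170 \right)}\right) + K\right) = 1499640 - \left(\left(222777 + \left(1 - -340\right)\right) - \frac{34342969082}{26822880735}\right) = 1499640 - \left(\left(222777 + \left(1 + 340\right)\right) - \frac{34342969082}{26822880735}\right) = 1499640 - \left(\left(222777 + 341\right) - \frac{34342969082}{26822880735}\right) = 1499640 - \left(223118 - \frac{34342969082}{26822880735}\right) = 1499640 - \frac{5984633160862648}{26822880735} = \frac{34240031704572752}{26822880735}$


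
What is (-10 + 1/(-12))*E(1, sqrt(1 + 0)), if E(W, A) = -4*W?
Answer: 121/3 ≈ 40.333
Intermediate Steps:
(-10 + 1/(-12))*E(1, sqrt(1 + 0)) = (-10 + 1/(-12))*(-4*1) = (-10 - 1/12)*(-4) = -121/12*(-4) = 121/3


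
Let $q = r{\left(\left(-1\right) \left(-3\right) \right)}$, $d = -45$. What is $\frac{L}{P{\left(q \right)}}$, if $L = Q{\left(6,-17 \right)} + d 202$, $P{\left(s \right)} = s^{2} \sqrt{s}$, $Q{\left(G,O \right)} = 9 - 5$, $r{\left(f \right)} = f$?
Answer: $- \frac{9086 \sqrt{3}}{27} \approx -582.87$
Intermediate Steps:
$Q{\left(G,O \right)} = 4$
$q = 3$ ($q = \left(-1\right) \left(-3\right) = 3$)
$P{\left(s \right)} = s^{\frac{5}{2}}$
$L = -9086$ ($L = 4 - 9090 = -9086$)
$\frac{L}{P{\left(q \right)}} = - \frac{9086}{3^{\frac{5}{2}}} = - \frac{9086}{9 \sqrt{3}} = - 9086 \frac{\sqrt{3}}{27} = - \frac{9086 \sqrt{3}}{27}$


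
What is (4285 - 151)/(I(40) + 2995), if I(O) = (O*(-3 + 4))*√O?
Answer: 825422/593735 - 22048*√10/593735 ≈ 1.2728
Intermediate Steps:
I(O) = O^(3/2) (I(O) = (O*1)*√O = O*√O = O^(3/2))
(4285 - 151)/(I(40) + 2995) = (4285 - 151)/(40^(3/2) + 2995) = 4134/(80*√10 + 2995) = 4134/(2995 + 80*√10)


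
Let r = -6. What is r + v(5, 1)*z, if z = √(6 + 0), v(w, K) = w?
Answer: -6 + 5*√6 ≈ 6.2475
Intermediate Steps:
z = √6 ≈ 2.4495
r + v(5, 1)*z = -6 + 5*√6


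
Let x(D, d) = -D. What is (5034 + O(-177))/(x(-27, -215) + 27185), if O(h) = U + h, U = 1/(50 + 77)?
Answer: 154210/863981 ≈ 0.17849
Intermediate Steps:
U = 1/127 ≈ 0.0078740
O(h) = 1/127 + h
(5034 + O(-177))/(x(-27, -215) + 27185) = (5034 + (1/127 - 177))/(-1*(-27) + 27185) = (5034 - 22478/127)/(27 + 27185) = (616840/127)/27212 = (616840/127)*(1/27212) = 154210/863981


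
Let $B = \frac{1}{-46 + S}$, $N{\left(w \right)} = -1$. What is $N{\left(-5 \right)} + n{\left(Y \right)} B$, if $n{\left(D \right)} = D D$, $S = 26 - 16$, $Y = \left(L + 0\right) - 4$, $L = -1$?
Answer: $- \frac{61}{36} \approx -1.6944$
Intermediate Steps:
$Y = -5$ ($Y = \left(-1 + 0\right) - 4 = -1 - 4 = -5$)
$S = 10$
$n{\left(D \right)} = D^{2}$
$B = - \frac{1}{36}$ ($B = \frac{1}{-46 + 10} = \frac{1}{-36} = - \frac{1}{36} \approx -0.027778$)
$N{\left(-5 \right)} + n{\left(Y \right)} B = -1 + \left(-5\right)^{2} \left(- \frac{1}{36}\right) = -1 + 25 \left(- \frac{1}{36}\right) = -1 - \frac{25}{36} = - \frac{61}{36}$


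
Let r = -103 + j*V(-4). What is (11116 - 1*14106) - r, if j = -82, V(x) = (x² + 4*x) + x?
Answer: -3215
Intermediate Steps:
V(x) = x² + 5*x
r = 225 (r = -103 - (-328)*(5 - 4) = -103 - (-328) = -103 - 82*(-4) = -103 + 328 = 225)
(11116 - 1*14106) - r = (11116 - 1*14106) - 1*225 = (11116 - 14106) - 225 = -2990 - 225 = -3215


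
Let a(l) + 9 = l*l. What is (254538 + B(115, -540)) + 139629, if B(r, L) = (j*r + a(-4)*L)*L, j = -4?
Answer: 2683767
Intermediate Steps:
a(l) = -9 + l² (a(l) = -9 + l*l = -9 + l²)
B(r, L) = L*(-4*r + 7*L) (B(r, L) = (-4*r + (-9 + (-4)²)*L)*L = (-4*r + (-9 + 16)*L)*L = (-4*r + 7*L)*L = L*(-4*r + 7*L))
(254538 + B(115, -540)) + 139629 = (254538 - 540*(-4*115 + 7*(-540))) + 139629 = (254538 - 540*(-460 - 3780)) + 139629 = (254538 - 540*(-4240)) + 139629 = (254538 + 2289600) + 139629 = 2544138 + 139629 = 2683767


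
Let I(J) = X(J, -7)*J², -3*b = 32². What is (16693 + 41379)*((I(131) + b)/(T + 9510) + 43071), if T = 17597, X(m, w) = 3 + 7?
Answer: 203431477148984/81321 ≈ 2.5016e+9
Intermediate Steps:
b = -1024/3 (b = -⅓*32² = -⅓*1024 = -1024/3 ≈ -341.33)
X(m, w) = 10
I(J) = 10*J²
(16693 + 41379)*((I(131) + b)/(T + 9510) + 43071) = (16693 + 41379)*((10*131² - 1024/3)/(17597 + 9510) + 43071) = 58072*((10*17161 - 1024/3)/27107 + 43071) = 58072*((171610 - 1024/3)*(1/27107) + 43071) = 58072*((513806/3)*(1/27107) + 43071) = 58072*(513806/81321 + 43071) = 58072*(3503090597/81321) = 203431477148984/81321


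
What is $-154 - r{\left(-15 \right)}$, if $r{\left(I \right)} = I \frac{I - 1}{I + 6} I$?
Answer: $-554$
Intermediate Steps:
$r{\left(I \right)} = \frac{I^{2} \left(-1 + I\right)}{6 + I}$ ($r{\left(I \right)} = I \frac{-1 + I}{6 + I} I = \frac{I \left(-1 + I\right)}{6 + I} I = \frac{I^{2} \left(-1 + I\right)}{6 + I}$)
$-154 - r{\left(-15 \right)} = -154 - \frac{\left(-15\right)^{2} \left(-1 - 15\right)}{6 - 15} = -154 - 225 \frac{1}{-9} \left(-16\right) = -154 - 225 \left(- \frac{1}{9}\right) \left(-16\right) = -154 - 400 = -554$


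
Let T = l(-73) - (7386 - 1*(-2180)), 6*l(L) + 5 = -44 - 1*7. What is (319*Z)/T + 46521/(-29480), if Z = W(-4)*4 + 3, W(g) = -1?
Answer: -654074943/423421240 ≈ -1.5447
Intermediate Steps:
l(L) = -28/3 (l(L) = -5/6 + (-44 - 1*7)/6 = -5/6 + (-44 - 7)/6 = -5/6 + (1/6)*(-51) = -5/6 - 17/2 = -28/3)
Z = -1 (Z = -1*4 + 3 = -4 + 3 = -1)
T = -28726/3 (T = -28/3 - (7386 - 1*(-2180)) = -28/3 - (7386 + 2180) = -28/3 - 1*9566 = -28/3 - 9566 = -28726/3 ≈ -9575.3)
(319*Z)/T + 46521/(-29480) = (319*(-1))/(-28726/3) + 46521/(-29480) = -319*(-3/28726) + 46521*(-1/29480) = 957/28726 - 46521/29480 = -654074943/423421240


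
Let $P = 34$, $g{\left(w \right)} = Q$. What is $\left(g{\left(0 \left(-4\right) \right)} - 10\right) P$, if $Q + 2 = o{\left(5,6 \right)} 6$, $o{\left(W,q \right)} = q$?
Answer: $816$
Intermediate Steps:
$Q = 34$ ($Q = -2 + 6 \cdot 6 = -2 + 36 = 34$)
$g{\left(w \right)} = 34$
$\left(g{\left(0 \left(-4\right) \right)} - 10\right) P = \left(34 - 10\right) 34 = 24 \cdot 34 = 816$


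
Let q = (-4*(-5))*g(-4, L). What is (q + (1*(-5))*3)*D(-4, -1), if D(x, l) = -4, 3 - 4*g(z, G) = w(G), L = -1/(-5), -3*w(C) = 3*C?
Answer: -4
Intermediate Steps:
w(C) = -C
L = ⅕ (L = -1*(-⅕) = ⅕ ≈ 0.20000)
g(z, G) = ¾ + G/4 (g(z, G) = ¾ - (-1)*G/4 = ¾ + G/4)
q = 16 (q = (-4*(-5))*(¾ + (¼)*(⅕)) = 20*(¾ + 1/20) = 20*(⅘) = 16)
(q + (1*(-5))*3)*D(-4, -1) = (16 + (1*(-5))*3)*(-4) = (16 - 5*3)*(-4) = (16 - 15)*(-4) = 1*(-4) = -4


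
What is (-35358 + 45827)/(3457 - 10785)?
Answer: -10469/7328 ≈ -1.4286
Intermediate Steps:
(-35358 + 45827)/(3457 - 10785) = 10469/(-7328) = 10469*(-1/7328) = -10469/7328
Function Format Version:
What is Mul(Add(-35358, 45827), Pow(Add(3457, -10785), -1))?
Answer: Rational(-10469, 7328) ≈ -1.4286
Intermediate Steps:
Mul(Add(-35358, 45827), Pow(Add(3457, -10785), -1)) = Mul(10469, Pow(-7328, -1)) = Mul(10469, Rational(-1, 7328)) = Rational(-10469, 7328)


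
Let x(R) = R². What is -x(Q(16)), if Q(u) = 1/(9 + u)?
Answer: -1/625 ≈ -0.0016000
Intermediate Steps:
-x(Q(16)) = -(1/(9 + 16))² = -(1/25)² = -1*1/625 = -1/625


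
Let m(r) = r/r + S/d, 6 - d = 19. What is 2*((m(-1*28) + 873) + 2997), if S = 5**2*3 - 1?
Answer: 100498/13 ≈ 7730.6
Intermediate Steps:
d = -13 (d = 6 - 1*19 = 6 - 19 = -13)
S = 74 (S = 25*3 - 1 = 75 - 1 = 74)
m(r) = -61/13 (m(r) = r/r + 74/(-13) = 1 + 74*(-1/13) = 1 - 74/13 = -61/13)
2*((m(-1*28) + 873) + 2997) = 2*((-61/13 + 873) + 2997) = 2*(11288/13 + 2997) = 2*(50249/13) = 100498/13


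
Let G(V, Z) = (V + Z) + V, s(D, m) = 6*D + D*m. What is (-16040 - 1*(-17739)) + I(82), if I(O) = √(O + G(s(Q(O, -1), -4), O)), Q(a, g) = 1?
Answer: 1699 + 2*√42 ≈ 1712.0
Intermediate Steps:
G(V, Z) = Z + 2*V
I(O) = √(4 + 2*O) (I(O) = √(O + (O + 2*(1*(6 - 4)))) = √(O + (O + 2*(1*2))) = √(O + (O + 2*2)) = √(O + (O + 4)) = √(O + (4 + O)) = √(4 + 2*O))
(-16040 - 1*(-17739)) + I(82) = (-16040 - 1*(-17739)) + √(4 + 2*82) = (-16040 + 17739) + √(4 + 164) = 1699 + √168 = 1699 + 2*√42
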